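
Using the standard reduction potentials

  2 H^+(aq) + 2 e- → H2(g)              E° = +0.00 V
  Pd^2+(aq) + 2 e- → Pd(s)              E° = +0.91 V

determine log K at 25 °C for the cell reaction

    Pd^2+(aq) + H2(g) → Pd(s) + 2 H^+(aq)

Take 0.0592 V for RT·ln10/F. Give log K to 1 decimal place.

The Pd²⁺/Pd couple is reduced (cathode); E°cell = +0.91 − (+0.00) = +0.91 V with n = 2.
At equilibrium E = 0, so log K = nE°cell / 0.0592 = (2)(+0.91) / 0.0592 = 30.7.

log K = 30.7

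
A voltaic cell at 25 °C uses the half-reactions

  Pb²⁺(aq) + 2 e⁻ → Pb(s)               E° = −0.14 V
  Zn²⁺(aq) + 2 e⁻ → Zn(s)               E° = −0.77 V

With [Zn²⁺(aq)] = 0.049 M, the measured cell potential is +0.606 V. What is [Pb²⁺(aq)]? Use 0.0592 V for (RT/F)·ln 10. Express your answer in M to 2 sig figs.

The Pb²⁺/Pb couple has the larger reduction potential, so it is the cathode: E°cell = −0.14 − (−0.77) = +0.63 V and n = 2.
Since E = E° − (0.0592/n)·log Q, log Q = n(E° − E)/0.0592 = 0.811.
The balanced reaction is Pb²⁺(aq) + Zn(s) → Pb(s) + Zn²⁺(aq), so Q = [Zn²⁺(aq)] / [Pb²⁺(aq)].
Isolating [Pb²⁺(aq)] in Q = 10^{0.811} yields log [Pb²⁺(aq)] = −2.121, i.e. 0.0076 M.

0.0076 M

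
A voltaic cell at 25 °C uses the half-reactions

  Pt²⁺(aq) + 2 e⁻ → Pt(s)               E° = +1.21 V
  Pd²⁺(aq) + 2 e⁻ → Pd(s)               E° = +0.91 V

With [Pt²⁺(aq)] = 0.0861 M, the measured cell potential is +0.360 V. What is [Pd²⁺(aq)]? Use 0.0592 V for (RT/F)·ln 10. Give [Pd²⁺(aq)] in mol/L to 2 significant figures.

0.00081 M

With Pt²⁺/Pt at the cathode and Pd²⁺/Pd at the anode, E°cell = +1.21 − (+0.91) = +0.30 V (n = 2).
Since E = E° − (0.0592/n)·log Q, log Q = n(E° − E)/0.0592 = −2.027.
For Pt²⁺(aq) + Pd(s) → Pt(s) + Pd²⁺(aq), the reaction quotient is Q = [Pd²⁺(aq)] / [Pt²⁺(aq)].
Isolating [Pd²⁺(aq)] in Q = 10^{−2.027} yields log [Pd²⁺(aq)] = −3.092, i.e. 0.00081 M.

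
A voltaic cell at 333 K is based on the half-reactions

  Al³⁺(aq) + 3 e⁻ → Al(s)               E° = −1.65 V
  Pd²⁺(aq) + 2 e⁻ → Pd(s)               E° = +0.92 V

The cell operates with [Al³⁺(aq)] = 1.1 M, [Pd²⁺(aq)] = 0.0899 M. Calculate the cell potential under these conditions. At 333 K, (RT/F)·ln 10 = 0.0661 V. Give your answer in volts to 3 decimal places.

+2.535 V

Since E°(Pd²⁺/Pd) > E°(Al³⁺/Al), Pd²⁺/Pd serves as the cathode.
E°cell = E°cat − E°an = +0.92 − (−1.65) = +2.57 V; n = 6.
Balancing gives 3 Pd²⁺(aq) + 2 Al(s) → 3 Pd(s) + 2 Al³⁺(aq); hence Q = [Al³⁺(aq)]^2 / [Pd²⁺(aq)]^3 = 1.67×10^3 (log Q = 3.222).
By the Nernst equation, E = +2.57 − (0.0661/6)·(3.222) = +2.535 V.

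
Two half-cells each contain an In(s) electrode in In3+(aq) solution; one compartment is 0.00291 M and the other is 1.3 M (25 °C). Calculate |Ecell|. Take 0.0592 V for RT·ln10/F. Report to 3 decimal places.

For a concentration cell E°cell = 0, since both electrodes use the same couple.
The compartment with the higher In3+(aq) concentration (1.3 M) acts as the cathode; ions are reduced there and produced at the dilute (0.00291 M) anode.
With n = 3, Ecell = −(0.0592/3)·log([dilute]/[conc]) = −(0.0592/3)·log(0.00291/1.3) = +0.052 V.

0.052 V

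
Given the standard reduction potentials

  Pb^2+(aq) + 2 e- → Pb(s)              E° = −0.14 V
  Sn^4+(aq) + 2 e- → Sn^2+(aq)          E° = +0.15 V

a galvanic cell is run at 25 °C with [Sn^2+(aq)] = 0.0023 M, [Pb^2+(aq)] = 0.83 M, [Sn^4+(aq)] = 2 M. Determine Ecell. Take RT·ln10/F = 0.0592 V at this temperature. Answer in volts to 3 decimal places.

Since E°(Sn⁴⁺/Sn²⁺) > E°(Pb²⁺/Pb), Sn⁴⁺/Sn²⁺ serves as the cathode.
The standard potential is +0.15 − (−0.14) = +0.29 V and the balanced reaction transfers n = 2 electrons.
The balanced reaction is Sn^4+(aq) + Pb(s) → Sn^2+(aq) + Pb^2+(aq), so Q = ([Sn^2+(aq)]·[Pb^2+(aq)]) / [Sn^4+(aq)] = 0.000954 and log Q = −3.020.
E = E° − (0.0592/n)·log Q = +0.29 − (0.0592/2)(−3.020) = +0.379 V.

+0.379 V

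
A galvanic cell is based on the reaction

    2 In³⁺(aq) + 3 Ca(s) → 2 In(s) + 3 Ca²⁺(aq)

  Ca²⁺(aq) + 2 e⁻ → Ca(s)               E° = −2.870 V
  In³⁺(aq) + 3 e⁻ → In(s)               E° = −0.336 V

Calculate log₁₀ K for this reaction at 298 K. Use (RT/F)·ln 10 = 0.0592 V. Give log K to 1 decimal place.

log K = 256.8

The In³⁺/In couple is reduced (cathode); E°cell = −0.336 − (−2.870) = +2.534 V with n = 6.
At equilibrium E = 0, so log K = nE°cell / 0.0592 = (6)(+2.534) / 0.0592 = 256.8.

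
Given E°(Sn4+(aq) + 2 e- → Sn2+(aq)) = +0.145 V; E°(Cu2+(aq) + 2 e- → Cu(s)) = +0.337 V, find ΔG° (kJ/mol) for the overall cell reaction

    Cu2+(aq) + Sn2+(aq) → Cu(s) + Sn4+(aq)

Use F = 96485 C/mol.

−37.1 kJ/mol

In the reaction as written Cu2+(aq) is reduced, so the Cu²⁺/Cu couple is the cathode and Sn⁴⁺/Sn²⁺ is the anode.
E°cell = +0.337 − (+0.145) = +0.192 V; balancing electrons gives n = 2.
ΔG° = −nFE°cell = −(2)(96485)(+0.192) J/mol = −37.1 kJ/mol.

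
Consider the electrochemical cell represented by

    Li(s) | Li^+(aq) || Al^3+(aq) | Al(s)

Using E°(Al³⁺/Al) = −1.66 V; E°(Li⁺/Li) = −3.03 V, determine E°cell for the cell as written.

By convention the left-hand electrode in cell notation is the anode (oxidation) and the right-hand electrode is the cathode (reduction).
E°cell = E°(right) − E°(left) = −1.66 − (−3.03) = +1.37 V.

+1.37 V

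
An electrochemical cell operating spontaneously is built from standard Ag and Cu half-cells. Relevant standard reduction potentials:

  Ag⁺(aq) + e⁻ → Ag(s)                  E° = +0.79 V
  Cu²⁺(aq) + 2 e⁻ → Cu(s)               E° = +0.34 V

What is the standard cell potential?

+0.45 V

Of the two couples in this cell, the one with the more positive reduction potential is reduced at the cathode: here that is Ag⁺/Ag (+0.79 V); Cu²⁺/Cu (+0.34 V) is the anode.
E°cell = E°(cathode) − E°(anode) = +0.79 − (+0.34) = +0.45 V.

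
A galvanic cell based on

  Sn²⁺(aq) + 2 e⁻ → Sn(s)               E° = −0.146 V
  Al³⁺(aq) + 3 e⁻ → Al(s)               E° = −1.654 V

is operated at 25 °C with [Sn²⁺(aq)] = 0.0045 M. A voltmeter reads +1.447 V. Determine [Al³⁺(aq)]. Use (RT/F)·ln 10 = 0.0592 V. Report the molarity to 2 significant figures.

0.37 M

The Sn²⁺/Sn couple has the larger reduction potential, so it is the cathode: E°cell = −0.146 − (−1.654) = +1.508 V and n = 6.
From the Nernst equation, log Q = n(E° − E)/0.0592 = 6·(+1.508 − (+1.447))/0.0592 = 6.182.
The balanced reaction is 3 Sn²⁺(aq) + 2 Al(s) → 3 Sn(s) + 2 Al³⁺(aq), so Q = [Al³⁺(aq)]^2 / [Sn²⁺(aq)]^3.
Isolating [Al³⁺(aq)] in Q = 10^{6.182} yields log [Al³⁺(aq)] = −0.429, i.e. 0.37 M.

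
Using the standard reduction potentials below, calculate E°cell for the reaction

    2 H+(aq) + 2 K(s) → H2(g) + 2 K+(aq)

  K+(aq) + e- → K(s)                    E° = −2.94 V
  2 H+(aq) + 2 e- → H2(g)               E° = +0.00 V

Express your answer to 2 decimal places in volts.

+2.94 V

H+(aq) gains electrons, so the 2H⁺/H₂ couple is the cathode; the K⁺/K couple is the anode.
E°cell = E°(cathode) − E°(anode) = +0.00 − (−2.94) = +2.94 V.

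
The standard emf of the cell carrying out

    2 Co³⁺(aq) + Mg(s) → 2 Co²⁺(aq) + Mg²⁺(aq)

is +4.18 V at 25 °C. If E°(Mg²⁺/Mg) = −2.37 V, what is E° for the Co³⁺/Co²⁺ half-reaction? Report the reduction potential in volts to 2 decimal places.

In the reaction as written the Co³⁺/Co²⁺ couple is reduced (cathode) and Mg²⁺/Mg is oxidized (anode), so E°cell = E°(Co³⁺/Co²⁺) − E°(Mg²⁺/Mg).
E°(Co³⁺/Co²⁺) = E°cell + E°(anode) = +4.18 + (−2.37) = +1.81 V.

+1.81 V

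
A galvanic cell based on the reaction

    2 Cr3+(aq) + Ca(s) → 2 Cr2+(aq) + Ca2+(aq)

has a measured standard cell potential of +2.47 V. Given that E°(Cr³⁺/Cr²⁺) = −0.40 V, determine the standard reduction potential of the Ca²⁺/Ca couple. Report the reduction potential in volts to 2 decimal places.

In the reaction as written the Cr³⁺/Cr²⁺ couple is reduced (cathode) and Ca²⁺/Ca is oxidized (anode), so E°cell = E°(Cr³⁺/Cr²⁺) − E°(Ca²⁺/Ca).
E°(Ca²⁺/Ca) = E°(cathode) − E°cell = −0.40 − (+2.47) = −2.87 V.

−2.87 V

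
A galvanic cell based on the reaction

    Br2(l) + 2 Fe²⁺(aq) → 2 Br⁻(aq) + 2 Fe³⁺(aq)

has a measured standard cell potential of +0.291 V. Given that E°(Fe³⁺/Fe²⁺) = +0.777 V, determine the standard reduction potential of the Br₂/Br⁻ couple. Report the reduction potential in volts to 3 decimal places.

In the reaction as written the Br₂/Br⁻ couple is reduced (cathode) and Fe³⁺/Fe²⁺ is oxidized (anode), so E°cell = E°(Br₂/Br⁻) − E°(Fe³⁺/Fe²⁺).
E°(Br₂/Br⁻) = E°cell + E°(anode) = +0.291 + (+0.777) = +1.068 V.

+1.068 V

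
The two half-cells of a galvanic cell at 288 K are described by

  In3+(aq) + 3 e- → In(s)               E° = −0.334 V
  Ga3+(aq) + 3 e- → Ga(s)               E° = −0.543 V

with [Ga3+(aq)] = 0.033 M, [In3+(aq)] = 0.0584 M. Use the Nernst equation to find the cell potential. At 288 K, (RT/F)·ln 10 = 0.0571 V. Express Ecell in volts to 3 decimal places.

+0.214 V

In³⁺/In is reduced (cathode, E° = −0.334 V) and Ga³⁺/Ga is oxidized (anode).
E°cell = −0.334 − (−0.543) = +0.209 V, with n = 3 electrons transferred.
Balancing gives In3+(aq) + Ga(s) → In(s) + Ga3+(aq); hence Q = [Ga3+(aq)] / [In3+(aq)] = 0.565 (log Q = −0.248).
Applying E = E° − (RT ln10/nF)·log Q gives +0.209 − (0.0571/3)(−0.248) = +0.214 V.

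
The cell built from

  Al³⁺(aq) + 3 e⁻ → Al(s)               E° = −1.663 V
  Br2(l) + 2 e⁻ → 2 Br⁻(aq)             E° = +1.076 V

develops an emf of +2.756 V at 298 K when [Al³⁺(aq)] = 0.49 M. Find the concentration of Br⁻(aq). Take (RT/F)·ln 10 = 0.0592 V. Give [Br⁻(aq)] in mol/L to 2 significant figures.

0.65 M

Br₂/Br⁻ is the cathode (higher E°); E°cell = +1.076 − (−1.663) = +2.739 V with n = 6.
From the Nernst equation, log Q = n(E° − E)/0.0592 = 6·(+2.739 − (+2.756))/0.0592 = −1.723.
The balanced reaction is 3 Br2(l) + 2 Al(s) → 6 Br⁻(aq) + 2 Al³⁺(aq), so Q = [Br⁻(aq)]^6·[Al³⁺(aq)]^2.
Solving for the unknown gives log [Br⁻(aq)] = −0.184, so [Br⁻(aq)] ≈ 0.65 M.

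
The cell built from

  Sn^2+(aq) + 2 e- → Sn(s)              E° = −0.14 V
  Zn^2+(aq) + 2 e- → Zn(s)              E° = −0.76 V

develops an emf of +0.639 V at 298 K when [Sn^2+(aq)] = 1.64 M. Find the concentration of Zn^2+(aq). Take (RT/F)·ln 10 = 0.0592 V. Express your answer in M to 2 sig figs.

The Sn²⁺/Sn couple has the larger reduction potential, so it is the cathode: E°cell = −0.14 − (−0.76) = +0.62 V and n = 2.
From the Nernst equation, log Q = n(E° − E)/0.0592 = 2·(+0.62 − (+0.639))/0.0592 = −0.642.
Balancing electrons gives Sn^2+(aq) + Zn(s) → Sn(s) + Zn^2+(aq); thus Q = [Zn^2+(aq)] / [Sn^2+(aq)].
Substituting the known concentrations and solving, log [Zn^2+(aq)] = −0.427 and [Zn^2+(aq)] = 0.37 M.

0.37 M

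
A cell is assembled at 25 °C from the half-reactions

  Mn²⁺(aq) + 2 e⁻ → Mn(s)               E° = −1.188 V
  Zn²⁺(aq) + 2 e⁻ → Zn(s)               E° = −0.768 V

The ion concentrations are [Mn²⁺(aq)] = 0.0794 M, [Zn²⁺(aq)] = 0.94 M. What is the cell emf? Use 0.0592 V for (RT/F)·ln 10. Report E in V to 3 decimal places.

Zn²⁺/Zn is reduced (cathode, E° = −0.768 V) and Mn²⁺/Mn is oxidized (anode).
E°cell = E°cat − E°an = −0.768 − (−1.188) = +0.420 V; n = 2.
For the overall reaction Zn²⁺(aq) + Mn(s) → Zn(s) + Mn²⁺(aq), Q = [Mn²⁺(aq)] / [Zn²⁺(aq)] = 0.0845, giving log Q = −1.073.
Applying E = E° − (RT ln10/nF)·log Q gives +0.420 − (0.0592/2)(−1.073) = +0.452 V.

+0.452 V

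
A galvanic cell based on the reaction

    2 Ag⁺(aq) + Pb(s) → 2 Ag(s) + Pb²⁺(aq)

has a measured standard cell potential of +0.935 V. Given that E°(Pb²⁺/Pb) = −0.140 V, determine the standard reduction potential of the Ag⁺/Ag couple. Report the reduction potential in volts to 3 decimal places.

In the reaction as written the Ag⁺/Ag couple is reduced (cathode) and Pb²⁺/Pb is oxidized (anode), so E°cell = E°(Ag⁺/Ag) − E°(Pb²⁺/Pb).
E°(Ag⁺/Ag) = E°cell + E°(anode) = +0.935 + (−0.140) = +0.795 V.

+0.795 V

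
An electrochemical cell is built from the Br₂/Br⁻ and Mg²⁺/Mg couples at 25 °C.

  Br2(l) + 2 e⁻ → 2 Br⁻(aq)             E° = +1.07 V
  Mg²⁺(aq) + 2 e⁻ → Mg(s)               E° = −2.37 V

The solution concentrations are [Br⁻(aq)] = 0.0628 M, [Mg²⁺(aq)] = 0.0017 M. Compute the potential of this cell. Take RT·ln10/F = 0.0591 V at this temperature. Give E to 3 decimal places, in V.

Since E°(Br₂/Br⁻) > E°(Mg²⁺/Mg), Br₂/Br⁻ serves as the cathode.
E°cell = E°cat − E°an = +1.07 − (−2.37) = +3.44 V; n = 2.
Balancing gives Br2(l) + Mg(s) → 2 Br⁻(aq) + Mg²⁺(aq); hence Q = [Br⁻(aq)]^2·[Mg²⁺(aq)] = 6.7×10^−6 (log Q = −5.174).
Applying E = E° − (RT ln10/nF)·log Q gives +3.44 − (0.0591/2)(−5.174) = +3.593 V.

+3.593 V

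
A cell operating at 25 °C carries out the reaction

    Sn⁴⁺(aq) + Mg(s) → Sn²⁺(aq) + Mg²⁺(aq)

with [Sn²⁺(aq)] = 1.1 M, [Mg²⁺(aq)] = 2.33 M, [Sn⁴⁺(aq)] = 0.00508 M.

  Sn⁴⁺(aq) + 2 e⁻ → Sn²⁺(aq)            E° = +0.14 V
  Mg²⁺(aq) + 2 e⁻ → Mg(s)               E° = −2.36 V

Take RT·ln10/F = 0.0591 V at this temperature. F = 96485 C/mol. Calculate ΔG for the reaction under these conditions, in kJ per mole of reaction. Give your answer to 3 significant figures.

−467 kJ/mol

With Sn⁴⁺/Sn²⁺ reduced at the cathode, E°cell = +0.14 − (−2.36) = +2.50 V and n = 2.
The reaction quotient is ([Sn²⁺(aq)]·[Mg²⁺(aq)]) / [Sn⁴⁺(aq)] = 505; by Nernst, E = +2.50 − (0.0591/2)(2.703) = +2.4201 V.
Finally ΔG = −nFE = −(2)(96485 C/mol)(+2.4201 V) = −467 kJ/mol.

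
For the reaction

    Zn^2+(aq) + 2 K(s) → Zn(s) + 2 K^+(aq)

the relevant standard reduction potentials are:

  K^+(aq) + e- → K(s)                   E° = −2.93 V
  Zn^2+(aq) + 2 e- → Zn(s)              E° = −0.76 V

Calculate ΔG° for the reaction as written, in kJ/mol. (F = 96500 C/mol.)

−419 kJ/mol

In the reaction as written Zn^2+(aq) is reduced, so the Zn²⁺/Zn couple is the cathode and K⁺/K is the anode.
E°cell = −0.76 − (−2.93) = +2.17 V; balancing electrons gives n = 2.
ΔG° = −nFE°cell = −(2)(96500)(+2.17) J/mol = −419 kJ/mol.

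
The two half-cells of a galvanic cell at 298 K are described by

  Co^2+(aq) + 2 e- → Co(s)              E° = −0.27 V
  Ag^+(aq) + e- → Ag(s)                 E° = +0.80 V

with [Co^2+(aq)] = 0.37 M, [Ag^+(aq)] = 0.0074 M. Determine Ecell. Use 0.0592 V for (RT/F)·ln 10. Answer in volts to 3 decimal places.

Ag⁺/Ag is reduced (cathode, E° = +0.80 V) and Co²⁺/Co is oxidized (anode).
The standard potential is +0.80 − (−0.27) = +1.07 V and the balanced reaction transfers n = 2 electrons.
Balancing gives 2 Ag^+(aq) + Co(s) → 2 Ag(s) + Co^2+(aq); hence Q = [Co^2+(aq)] / [Ag^+(aq)]^2 = 6.76×10^3 (log Q = 3.830).
E = E° − (0.0592/n)·log Q = +1.07 − (0.0592/2)(3.830) = +0.957 V.

+0.957 V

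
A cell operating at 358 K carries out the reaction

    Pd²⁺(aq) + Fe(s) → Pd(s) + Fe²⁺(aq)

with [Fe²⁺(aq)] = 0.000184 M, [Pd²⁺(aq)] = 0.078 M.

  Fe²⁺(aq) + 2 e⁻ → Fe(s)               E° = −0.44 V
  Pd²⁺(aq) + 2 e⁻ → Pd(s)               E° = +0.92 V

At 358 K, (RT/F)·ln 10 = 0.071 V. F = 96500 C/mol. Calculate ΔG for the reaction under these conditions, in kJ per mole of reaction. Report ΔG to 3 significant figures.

−280 kJ/mol

The standard cell potential is +0.92 − (−0.44) = +1.36 V, with n = 2 electrons in the balanced equation.
The reaction quotient is [Fe²⁺(aq)] / [Pd²⁺(aq)] = 0.00236; by Nernst, E = +1.36 − (0.071/2)(−2.627) = +1.4533 V.
Then ΔG = −nFE = −2 × 96500 × +1.4533 J/mol = −280 kJ/mol.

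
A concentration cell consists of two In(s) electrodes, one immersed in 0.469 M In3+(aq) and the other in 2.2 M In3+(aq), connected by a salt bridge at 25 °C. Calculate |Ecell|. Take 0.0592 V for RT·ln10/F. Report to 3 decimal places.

For a concentration cell E°cell = 0, since both electrodes use the same couple.
The compartment with the higher In3+(aq) concentration (2.2 M) acts as the cathode; ions are reduced there and produced at the dilute (0.469 M) anode.
With n = 3, Ecell = −(0.0592/3)·log([dilute]/[conc]) = −(0.0592/3)·log(0.469/2.2) = +0.013 V.

0.013 V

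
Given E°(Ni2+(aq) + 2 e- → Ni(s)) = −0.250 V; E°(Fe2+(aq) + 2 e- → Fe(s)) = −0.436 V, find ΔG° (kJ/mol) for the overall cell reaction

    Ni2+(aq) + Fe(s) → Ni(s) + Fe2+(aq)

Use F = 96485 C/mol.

In the reaction as written Ni2+(aq) is reduced, so the Ni²⁺/Ni couple is the cathode and Fe²⁺/Fe is the anode.
E°cell = −0.250 − (−0.436) = +0.186 V; balancing electrons gives n = 2.
ΔG° = −nFE°cell = −(2)(96485)(+0.186) J/mol = −35.9 kJ/mol.

−35.9 kJ/mol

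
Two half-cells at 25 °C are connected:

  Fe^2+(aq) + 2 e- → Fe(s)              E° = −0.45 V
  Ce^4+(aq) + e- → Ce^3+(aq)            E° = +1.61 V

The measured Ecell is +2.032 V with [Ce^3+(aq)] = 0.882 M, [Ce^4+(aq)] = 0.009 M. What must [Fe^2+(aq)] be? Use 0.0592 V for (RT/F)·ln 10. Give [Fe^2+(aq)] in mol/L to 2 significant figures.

0.00092 M

The Ce⁴⁺/Ce³⁺ couple has the larger reduction potential, so it is the cathode: E°cell = +1.61 − (−0.45) = +2.06 V and n = 2.
Rearranging E = E° − (0.0592/n)·log Q gives log Q = 2(+2.06 − (+2.032))/0.0592 = 0.946.
Balancing electrons gives 2 Ce^4+(aq) + Fe(s) → 2 Ce^3+(aq) + Fe^2+(aq); thus Q = ([Ce^3+(aq)]^2·[Fe^2+(aq)]) / [Ce^4+(aq)]^2.
Substituting the known concentrations and solving, log [Fe^2+(aq)] = −3.036 and [Fe^2+(aq)] = 0.00092 M.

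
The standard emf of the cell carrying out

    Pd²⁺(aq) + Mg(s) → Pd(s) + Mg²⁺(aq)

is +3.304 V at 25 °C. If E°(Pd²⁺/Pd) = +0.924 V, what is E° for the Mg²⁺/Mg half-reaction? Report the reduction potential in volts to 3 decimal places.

−2.380 V

In the reaction as written the Pd²⁺/Pd couple is reduced (cathode) and Mg²⁺/Mg is oxidized (anode), so E°cell = E°(Pd²⁺/Pd) − E°(Mg²⁺/Mg).
E°(Mg²⁺/Mg) = E°(cathode) − E°cell = +0.924 − (+3.304) = −2.380 V.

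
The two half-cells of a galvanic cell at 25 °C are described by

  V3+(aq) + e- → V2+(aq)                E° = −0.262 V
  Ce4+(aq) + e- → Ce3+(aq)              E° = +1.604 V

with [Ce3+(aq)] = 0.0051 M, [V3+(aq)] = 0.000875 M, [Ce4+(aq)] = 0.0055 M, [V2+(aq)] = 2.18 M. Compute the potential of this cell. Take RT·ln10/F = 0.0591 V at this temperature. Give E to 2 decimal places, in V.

+2.07 V

The Ce⁴⁺/Ce³⁺ couple has the more positive E°, so it is the cathode; V³⁺/V²⁺ is the anode.
E°cell = E°cat − E°an = +1.604 − (−0.262) = +1.866 V; n = 1.
For the overall reaction Ce4+(aq) + V2+(aq) → Ce3+(aq) + V3+(aq), Q = ([Ce3+(aq)]·[V3+(aq)]) / ([Ce4+(aq)]·[V2+(aq)]) = 0.000372, giving log Q = −3.429.
By the Nernst equation, E = +1.866 − (0.0591/1)·(−3.429) = +2.07 V.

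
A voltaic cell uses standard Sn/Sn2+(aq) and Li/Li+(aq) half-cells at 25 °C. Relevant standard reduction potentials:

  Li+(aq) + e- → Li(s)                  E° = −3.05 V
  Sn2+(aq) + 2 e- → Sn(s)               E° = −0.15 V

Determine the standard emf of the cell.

+2.90 V

The Sn²⁺/Sn couple has the higher E°, so Sn ion is reduced (cathode) and Li is oxidized (anode).
E°cell = E°(cathode) − E°(anode) = −0.15 − (−3.05) = +2.90 V.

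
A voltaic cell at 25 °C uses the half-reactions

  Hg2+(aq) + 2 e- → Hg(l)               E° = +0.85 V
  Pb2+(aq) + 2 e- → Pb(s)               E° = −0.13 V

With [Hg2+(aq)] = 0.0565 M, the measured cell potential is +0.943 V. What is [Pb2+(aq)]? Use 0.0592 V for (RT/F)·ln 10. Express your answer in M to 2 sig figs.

With Hg²⁺/Hg at the cathode and Pb²⁺/Pb at the anode, E°cell = +0.85 − (−0.13) = +0.98 V (n = 2).
Since E = E° − (0.0592/n)·log Q, log Q = n(E° − E)/0.0592 = 1.250.
Balancing electrons gives Hg2+(aq) + Pb(s) → Hg(l) + Pb2+(aq); thus Q = [Pb2+(aq)] / [Hg2+(aq)].
Substituting the known concentrations and solving, log [Pb2+(aq)] = 0.002 and [Pb2+(aq)] = 1.0 M.

1.0 M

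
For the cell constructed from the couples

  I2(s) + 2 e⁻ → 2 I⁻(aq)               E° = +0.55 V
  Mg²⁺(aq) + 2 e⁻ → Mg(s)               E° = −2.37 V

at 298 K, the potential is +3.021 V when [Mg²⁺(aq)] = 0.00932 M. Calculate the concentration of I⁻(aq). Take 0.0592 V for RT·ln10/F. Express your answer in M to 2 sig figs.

With I₂/I⁻ at the cathode and Mg²⁺/Mg at the anode, E°cell = +0.55 − (−2.37) = +2.92 V (n = 2).
From the Nernst equation, log Q = n(E° − E)/0.0592 = 2·(+2.92 − (+3.021))/0.0592 = −3.412.
The balanced reaction is I2(s) + Mg(s) → 2 I⁻(aq) + Mg²⁺(aq), so Q = [I⁻(aq)]^2·[Mg²⁺(aq)].
Substituting the known concentrations and solving, log [I⁻(aq)] = −0.691 and [I⁻(aq)] = 0.20 M.

0.20 M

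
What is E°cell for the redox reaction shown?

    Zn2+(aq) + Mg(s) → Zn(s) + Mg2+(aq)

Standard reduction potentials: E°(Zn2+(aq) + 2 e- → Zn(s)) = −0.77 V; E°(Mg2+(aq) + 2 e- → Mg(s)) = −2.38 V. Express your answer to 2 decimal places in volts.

In the reaction as written, Zn2+(aq) is reduced (cathode) and Mg2+(aq) is produced by oxidation at the anode.
E°cell = E°(cathode) − E°(anode) = −0.77 − (−2.38) = +1.61 V.

+1.61 V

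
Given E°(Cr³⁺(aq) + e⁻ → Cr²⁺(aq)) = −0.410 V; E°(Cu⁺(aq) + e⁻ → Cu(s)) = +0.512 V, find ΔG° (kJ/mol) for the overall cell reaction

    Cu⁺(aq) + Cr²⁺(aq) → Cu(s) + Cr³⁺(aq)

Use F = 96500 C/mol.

−89.0 kJ/mol

In the reaction as written Cu⁺(aq) is reduced, so the Cu⁺/Cu couple is the cathode and Cr³⁺/Cr²⁺ is the anode.
E°cell = +0.512 − (−0.410) = +0.922 V; balancing electrons gives n = 1.
ΔG° = −nFE°cell = −(1)(96500)(+0.922) J/mol = −89.0 kJ/mol.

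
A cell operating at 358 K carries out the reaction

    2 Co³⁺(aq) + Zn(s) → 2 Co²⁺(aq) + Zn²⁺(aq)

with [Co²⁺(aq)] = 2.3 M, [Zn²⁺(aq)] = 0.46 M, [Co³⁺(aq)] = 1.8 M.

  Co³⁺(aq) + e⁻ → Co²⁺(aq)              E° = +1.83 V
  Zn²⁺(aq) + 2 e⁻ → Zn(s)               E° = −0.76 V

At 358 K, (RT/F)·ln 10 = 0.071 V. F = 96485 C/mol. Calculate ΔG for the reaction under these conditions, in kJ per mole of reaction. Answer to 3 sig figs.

E°cell = +1.83 − (−0.76) = +2.59 V; the balanced reaction transfers n = 2 electrons.
Here Q = ([Co²⁺(aq)]^2·[Zn²⁺(aq)]) / [Co³⁺(aq)]^2 = 0.751 (log Q = −0.124), giving E = +2.59 − (0.071/2)·(−0.124) = +2.5944 V.
ΔG = −nFE = −(2)(96485)(+2.5944) J/mol = −501 kJ/mol.

−501 kJ/mol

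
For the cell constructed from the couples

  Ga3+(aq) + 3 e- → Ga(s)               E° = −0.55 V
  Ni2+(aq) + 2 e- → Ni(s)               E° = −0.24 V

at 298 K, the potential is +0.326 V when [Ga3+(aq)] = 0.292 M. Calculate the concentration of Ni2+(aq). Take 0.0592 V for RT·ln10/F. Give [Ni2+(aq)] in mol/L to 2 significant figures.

With Ni²⁺/Ni at the cathode and Ga³⁺/Ga at the anode, E°cell = −0.24 − (−0.55) = +0.31 V (n = 6).
Rearranging E = E° − (0.0592/n)·log Q gives log Q = 6(+0.31 − (+0.326))/0.0592 = −1.622.
The balanced reaction is 3 Ni2+(aq) + 2 Ga(s) → 3 Ni(s) + 2 Ga3+(aq), so Q = [Ga3+(aq)]^2 / [Ni2+(aq)]^3.
Substituting the known concentrations and solving, log [Ni2+(aq)] = 0.184 and [Ni2+(aq)] = 1.5 M.

1.5 M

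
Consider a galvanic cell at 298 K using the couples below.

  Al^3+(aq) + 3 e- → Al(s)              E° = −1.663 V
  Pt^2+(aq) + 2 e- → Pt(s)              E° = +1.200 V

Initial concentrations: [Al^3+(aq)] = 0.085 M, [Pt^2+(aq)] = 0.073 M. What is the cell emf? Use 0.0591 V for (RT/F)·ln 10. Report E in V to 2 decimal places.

+2.85 V

The Pt²⁺/Pt couple has the more positive E°, so it is the cathode; Al³⁺/Al is the anode.
E°cell = E°cat − E°an = +1.200 − (−1.663) = +2.863 V; n = 6.
The balanced reaction is 3 Pt^2+(aq) + 2 Al(s) → 3 Pt(s) + 2 Al^3+(aq), so Q = [Al^3+(aq)]^2 / [Pt^2+(aq)]^3 = 18.6 and log Q = 1.269.
By the Nernst equation, E = +2.863 − (0.0591/6)·(1.269) = +2.85 V.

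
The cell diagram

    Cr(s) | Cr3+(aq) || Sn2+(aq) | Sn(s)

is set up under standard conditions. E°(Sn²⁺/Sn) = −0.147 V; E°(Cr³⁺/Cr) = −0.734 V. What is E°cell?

+0.587 V

By convention the left-hand electrode in cell notation is the anode (oxidation) and the right-hand electrode is the cathode (reduction).
E°cell = E°(right) − E°(left) = −0.147 − (−0.734) = +0.587 V.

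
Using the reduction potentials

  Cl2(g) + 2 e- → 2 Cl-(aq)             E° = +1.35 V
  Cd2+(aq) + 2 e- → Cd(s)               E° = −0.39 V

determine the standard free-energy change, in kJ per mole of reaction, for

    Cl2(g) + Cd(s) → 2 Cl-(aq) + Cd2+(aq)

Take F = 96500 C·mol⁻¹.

−336 kJ/mol

In the reaction as written Cl2(g) is reduced, so the Cl₂/Cl⁻ couple is the cathode and Cd²⁺/Cd is the anode.
E°cell = +1.35 − (−0.39) = +1.74 V; balancing electrons gives n = 2.
ΔG° = −nFE°cell = −(2)(96500)(+1.74) J/mol = −336 kJ/mol.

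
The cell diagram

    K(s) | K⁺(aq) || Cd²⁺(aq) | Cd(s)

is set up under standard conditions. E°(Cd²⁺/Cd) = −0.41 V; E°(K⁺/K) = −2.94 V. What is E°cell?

By convention the left-hand electrode in cell notation is the anode (oxidation) and the right-hand electrode is the cathode (reduction).
E°cell = E°(right) − E°(left) = −0.41 − (−2.94) = +2.53 V.

+2.53 V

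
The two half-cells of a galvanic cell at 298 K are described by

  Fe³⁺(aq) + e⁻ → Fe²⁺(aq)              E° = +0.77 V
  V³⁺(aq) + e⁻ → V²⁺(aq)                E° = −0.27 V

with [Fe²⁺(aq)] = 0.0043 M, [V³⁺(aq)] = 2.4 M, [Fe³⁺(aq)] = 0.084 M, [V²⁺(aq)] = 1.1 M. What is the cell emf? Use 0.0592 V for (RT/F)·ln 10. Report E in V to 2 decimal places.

+1.10 V

Fe³⁺/Fe²⁺ is reduced (cathode, E° = +0.77 V) and V³⁺/V²⁺ is oxidized (anode).
The standard potential is +0.77 − (−0.27) = +1.04 V and the balanced reaction transfers n = 1 electron.
For the overall reaction Fe³⁺(aq) + V²⁺(aq) → Fe²⁺(aq) + V³⁺(aq), Q = ([Fe²⁺(aq)]·[V³⁺(aq)]) / ([Fe³⁺(aq)]·[V²⁺(aq)]) = 0.112, giving log Q = −0.952.
By the Nernst equation, E = +1.04 − (0.0592/1)·(−0.952) = +1.10 V.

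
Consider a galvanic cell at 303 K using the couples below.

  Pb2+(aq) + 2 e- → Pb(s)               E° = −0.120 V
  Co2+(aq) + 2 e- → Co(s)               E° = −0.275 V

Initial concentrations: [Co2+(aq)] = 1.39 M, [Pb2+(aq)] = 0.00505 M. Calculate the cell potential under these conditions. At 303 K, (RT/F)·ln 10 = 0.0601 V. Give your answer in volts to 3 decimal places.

+0.082 V

Pb²⁺/Pb is reduced (cathode, E° = −0.120 V) and Co²⁺/Co is oxidized (anode).
The standard potential is −0.120 − (−0.275) = +0.155 V and the balanced reaction transfers n = 2 electrons.
Balancing gives Pb2+(aq) + Co(s) → Pb(s) + Co2+(aq); hence Q = [Co2+(aq)] / [Pb2+(aq)] = 275 (log Q = 2.440).
E = E° − (0.0601/n)·log Q = +0.155 − (0.0601/2)(2.440) = +0.082 V.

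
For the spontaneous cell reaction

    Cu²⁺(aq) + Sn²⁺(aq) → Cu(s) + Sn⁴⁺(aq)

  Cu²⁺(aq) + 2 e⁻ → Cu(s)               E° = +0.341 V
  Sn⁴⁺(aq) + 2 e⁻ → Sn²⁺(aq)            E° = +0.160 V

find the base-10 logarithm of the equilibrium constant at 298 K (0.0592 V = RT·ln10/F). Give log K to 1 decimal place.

log K = 6.1

The Cu²⁺/Cu couple is reduced (cathode); E°cell = +0.341 − (+0.160) = +0.181 V with n = 2.
At equilibrium E = 0, so log K = nE°cell / 0.0592 = (2)(+0.181) / 0.0592 = 6.1.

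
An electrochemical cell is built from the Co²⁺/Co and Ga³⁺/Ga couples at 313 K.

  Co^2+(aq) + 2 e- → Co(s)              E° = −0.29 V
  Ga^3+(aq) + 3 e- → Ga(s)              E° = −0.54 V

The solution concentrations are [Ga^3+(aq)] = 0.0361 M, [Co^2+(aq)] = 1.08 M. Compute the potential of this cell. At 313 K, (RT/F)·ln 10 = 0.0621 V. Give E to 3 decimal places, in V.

+0.281 V

The Co²⁺/Co couple has the more positive E°, so it is the cathode; Ga³⁺/Ga is the anode.
E°cell = E°cat − E°an = −0.29 − (−0.54) = +0.25 V; n = 6.
Balancing gives 3 Co^2+(aq) + 2 Ga(s) → 3 Co(s) + 2 Ga^3+(aq); hence Q = [Ga^3+(aq)]^2 / [Co^2+(aq)]^3 = 0.00103 (log Q = −2.985).
By the Nernst equation, E = +0.25 − (0.0621/6)·(−2.985) = +0.281 V.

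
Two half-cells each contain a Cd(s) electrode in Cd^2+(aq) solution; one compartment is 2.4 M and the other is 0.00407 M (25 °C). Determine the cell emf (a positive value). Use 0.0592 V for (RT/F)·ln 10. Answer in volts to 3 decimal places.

For a concentration cell E°cell = 0, since both electrodes use the same couple.
The compartment with the higher Cd^2+(aq) concentration (2.4 M) acts as the cathode; ions are reduced there and produced at the dilute (0.00407 M) anode.
With n = 2, Ecell = −(0.0592/2)·log([dilute]/[conc]) = −(0.0592/2)·log(0.00407/2.4) = +0.082 V.

0.082 V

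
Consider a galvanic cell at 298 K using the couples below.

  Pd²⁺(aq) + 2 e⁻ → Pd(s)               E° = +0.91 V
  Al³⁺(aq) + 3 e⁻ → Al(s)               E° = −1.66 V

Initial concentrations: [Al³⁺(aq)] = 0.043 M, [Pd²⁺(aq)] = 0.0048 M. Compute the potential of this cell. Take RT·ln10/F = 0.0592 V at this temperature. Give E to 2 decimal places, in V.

+2.53 V

Pd²⁺/Pd is reduced (cathode, E° = +0.91 V) and Al³⁺/Al is oxidized (anode).
The standard potential is +0.91 − (−1.66) = +2.57 V and the balanced reaction transfers n = 6 electrons.
Balancing gives 3 Pd²⁺(aq) + 2 Al(s) → 3 Pd(s) + 2 Al³⁺(aq); hence Q = [Al³⁺(aq)]^2 / [Pd²⁺(aq)]^3 = 1.67×10^4 (log Q = 4.223).
E = E° − (0.0592/n)·log Q = +2.57 − (0.0592/6)(4.223) = +2.53 V.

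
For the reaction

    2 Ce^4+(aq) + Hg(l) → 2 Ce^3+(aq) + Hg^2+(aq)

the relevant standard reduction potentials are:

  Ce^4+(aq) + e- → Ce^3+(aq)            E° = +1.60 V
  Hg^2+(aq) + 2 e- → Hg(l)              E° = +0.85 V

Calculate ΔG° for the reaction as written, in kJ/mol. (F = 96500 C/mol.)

−145 kJ/mol

In the reaction as written Ce^4+(aq) is reduced, so the Ce⁴⁺/Ce³⁺ couple is the cathode and Hg²⁺/Hg is the anode.
E°cell = +1.60 − (+0.85) = +0.75 V; balancing electrons gives n = 2.
ΔG° = −nFE°cell = −(2)(96500)(+0.75) J/mol = −145 kJ/mol.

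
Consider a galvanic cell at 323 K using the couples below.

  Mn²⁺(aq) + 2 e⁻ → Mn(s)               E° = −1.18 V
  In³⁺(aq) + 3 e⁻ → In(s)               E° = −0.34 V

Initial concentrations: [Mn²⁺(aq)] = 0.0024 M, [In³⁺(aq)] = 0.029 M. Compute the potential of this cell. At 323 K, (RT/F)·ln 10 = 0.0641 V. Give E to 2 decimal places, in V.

In³⁺/In is reduced (cathode, E° = −0.34 V) and Mn²⁺/Mn is oxidized (anode).
E°cell = E°cat − E°an = −0.34 − (−1.18) = +0.84 V; n = 6.
The balanced reaction is 2 In³⁺(aq) + 3 Mn(s) → 2 In(s) + 3 Mn²⁺(aq), so Q = [Mn²⁺(aq)]^3 / [In³⁺(aq)]^2 = 1.64×10^−5 and log Q = −4.784.
By the Nernst equation, E = +0.84 − (0.0641/6)·(−4.784) = +0.89 V.

+0.89 V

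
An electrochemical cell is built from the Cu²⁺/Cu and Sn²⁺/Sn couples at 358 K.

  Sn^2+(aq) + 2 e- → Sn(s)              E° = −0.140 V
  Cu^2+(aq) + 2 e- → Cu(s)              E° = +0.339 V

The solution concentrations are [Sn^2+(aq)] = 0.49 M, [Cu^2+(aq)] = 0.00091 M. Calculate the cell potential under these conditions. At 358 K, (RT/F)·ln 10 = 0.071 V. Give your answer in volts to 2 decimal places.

+0.38 V

The Cu²⁺/Cu couple has the more positive E°, so it is the cathode; Sn²⁺/Sn is the anode.
E°cell = +0.339 − (−0.140) = +0.479 V, with n = 2 electrons transferred.
The balanced reaction is Cu^2+(aq) + Sn(s) → Cu(s) + Sn^2+(aq), so Q = [Sn^2+(aq)] / [Cu^2+(aq)] = 538 and log Q = 2.731.
By the Nernst equation, E = +0.479 − (0.071/2)·(2.731) = +0.38 V.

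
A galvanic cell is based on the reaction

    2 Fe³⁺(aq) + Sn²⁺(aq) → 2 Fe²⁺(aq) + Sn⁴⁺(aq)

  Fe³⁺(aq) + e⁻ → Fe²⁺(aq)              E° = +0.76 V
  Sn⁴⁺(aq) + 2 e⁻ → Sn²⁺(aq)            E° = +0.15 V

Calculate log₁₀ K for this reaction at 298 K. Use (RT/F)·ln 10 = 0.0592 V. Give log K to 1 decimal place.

The Fe³⁺/Fe²⁺ couple is reduced (cathode); E°cell = +0.76 − (+0.15) = +0.61 V with n = 2.
At equilibrium E = 0, so log K = nE°cell / 0.0592 = (2)(+0.61) / 0.0592 = 20.6.

log K = 20.6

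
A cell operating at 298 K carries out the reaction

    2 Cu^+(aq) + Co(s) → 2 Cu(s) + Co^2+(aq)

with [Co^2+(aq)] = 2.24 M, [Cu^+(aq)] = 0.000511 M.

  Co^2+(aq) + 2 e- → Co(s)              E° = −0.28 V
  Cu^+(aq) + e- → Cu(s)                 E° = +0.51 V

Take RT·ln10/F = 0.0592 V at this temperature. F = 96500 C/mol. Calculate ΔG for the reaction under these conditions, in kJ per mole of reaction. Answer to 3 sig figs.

The standard cell potential is +0.51 − (−0.28) = +0.79 V, with n = 2 electrons in the balanced equation.
Here Q = [Co^2+(aq)] / [Cu^+(aq)]^2 = 8.58×10^6 (log Q = 6.933), giving E = +0.79 − (0.0592/2)·(6.933) = +0.5848 V.
ΔG = −nFE = −(2)(96500)(+0.5848) J/mol = −113 kJ/mol.

−113 kJ/mol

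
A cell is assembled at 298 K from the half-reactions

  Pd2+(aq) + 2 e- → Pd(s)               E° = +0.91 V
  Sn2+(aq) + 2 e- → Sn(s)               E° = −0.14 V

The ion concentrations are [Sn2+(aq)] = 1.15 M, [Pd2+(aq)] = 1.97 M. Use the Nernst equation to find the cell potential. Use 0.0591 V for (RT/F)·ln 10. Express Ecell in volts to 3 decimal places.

+1.057 V

Pd²⁺/Pd is reduced (cathode, E° = +0.91 V) and Sn²⁺/Sn is oxidized (anode).
The standard potential is +0.91 − (−0.14) = +1.05 V and the balanced reaction transfers n = 2 electrons.
Balancing gives Pd2+(aq) + Sn(s) → Pd(s) + Sn2+(aq); hence Q = [Sn2+(aq)] / [Pd2+(aq)] = 0.584 (log Q = −0.234).
By the Nernst equation, E = +1.05 − (0.0591/2)·(−0.234) = +1.057 V.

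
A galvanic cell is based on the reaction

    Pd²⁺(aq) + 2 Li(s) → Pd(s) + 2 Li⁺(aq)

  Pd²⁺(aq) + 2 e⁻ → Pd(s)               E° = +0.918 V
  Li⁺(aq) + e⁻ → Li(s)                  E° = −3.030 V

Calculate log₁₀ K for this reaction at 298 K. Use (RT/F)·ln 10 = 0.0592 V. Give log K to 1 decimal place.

The Pd²⁺/Pd couple is reduced (cathode); E°cell = +0.918 − (−3.030) = +3.948 V with n = 2.
At equilibrium E = 0, so log K = nE°cell / 0.0592 = (2)(+3.948) / 0.0592 = 133.4.

log K = 133.4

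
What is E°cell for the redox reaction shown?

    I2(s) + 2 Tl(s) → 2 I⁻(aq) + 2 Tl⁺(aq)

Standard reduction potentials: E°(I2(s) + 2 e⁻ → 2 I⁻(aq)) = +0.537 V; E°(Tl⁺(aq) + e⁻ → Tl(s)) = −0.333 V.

In the reaction as written, I2(s) is reduced (cathode) and Tl⁺(aq) is produced by oxidation at the anode.
E°cell = E°(cathode) − E°(anode) = +0.537 − (−0.333) = +0.870 V.

+0.870 V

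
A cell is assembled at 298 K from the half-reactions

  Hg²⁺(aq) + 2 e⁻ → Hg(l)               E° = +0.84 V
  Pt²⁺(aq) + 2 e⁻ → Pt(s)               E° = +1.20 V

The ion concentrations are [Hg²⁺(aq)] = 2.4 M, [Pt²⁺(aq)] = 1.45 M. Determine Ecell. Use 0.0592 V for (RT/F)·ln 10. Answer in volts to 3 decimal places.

+0.354 V

Pt²⁺/Pt is reduced (cathode, E° = +1.20 V) and Hg²⁺/Hg is oxidized (anode).
The standard potential is +1.20 − (+0.84) = +0.36 V and the balanced reaction transfers n = 2 electrons.
Balancing gives Pt²⁺(aq) + Hg(l) → Pt(s) + Hg²⁺(aq); hence Q = [Hg²⁺(aq)] / [Pt²⁺(aq)] = 1.66 (log Q = 0.219).
Applying E = E° − (RT ln10/nF)·log Q gives +0.36 − (0.0592/2)(0.219) = +0.354 V.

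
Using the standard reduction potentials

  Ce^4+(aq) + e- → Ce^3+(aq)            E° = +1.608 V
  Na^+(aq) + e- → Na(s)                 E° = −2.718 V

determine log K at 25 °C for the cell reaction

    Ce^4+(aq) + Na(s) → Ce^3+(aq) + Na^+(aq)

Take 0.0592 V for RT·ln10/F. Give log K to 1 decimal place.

The Ce⁴⁺/Ce³⁺ couple is reduced (cathode); E°cell = +1.608 − (−2.718) = +4.326 V with n = 1.
At equilibrium E = 0, so log K = nE°cell / 0.0592 = (1)(+4.326) / 0.0592 = 73.1.

log K = 73.1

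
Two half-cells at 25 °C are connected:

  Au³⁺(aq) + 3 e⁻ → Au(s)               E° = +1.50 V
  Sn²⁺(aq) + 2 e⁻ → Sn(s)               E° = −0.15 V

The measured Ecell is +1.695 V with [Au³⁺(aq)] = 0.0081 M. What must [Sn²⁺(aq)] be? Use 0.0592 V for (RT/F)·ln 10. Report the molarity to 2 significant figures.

0.0012 M

The Au³⁺/Au couple has the larger reduction potential, so it is the cathode: E°cell = +1.50 − (−0.15) = +1.65 V and n = 6.
Since E = E° − (0.0592/n)·log Q, log Q = n(E° − E)/0.0592 = −4.561.
The balanced reaction is 2 Au³⁺(aq) + 3 Sn(s) → 2 Au(s) + 3 Sn²⁺(aq), so Q = [Sn²⁺(aq)]^3 / [Au³⁺(aq)]^2.
Solving for the unknown gives log [Sn²⁺(aq)] = −2.915, so [Sn²⁺(aq)] ≈ 0.0012 M.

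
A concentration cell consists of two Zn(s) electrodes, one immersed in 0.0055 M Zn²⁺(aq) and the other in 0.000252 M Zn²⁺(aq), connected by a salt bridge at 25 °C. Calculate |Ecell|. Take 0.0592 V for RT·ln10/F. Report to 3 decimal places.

0.040 V

For a concentration cell E°cell = 0, since both electrodes use the same couple.
The compartment with the higher Zn²⁺(aq) concentration (0.0055 M) acts as the cathode; ions are reduced there and produced at the dilute (0.000252 M) anode.
With n = 2, Ecell = −(0.0592/2)·log([dilute]/[conc]) = −(0.0592/2)·log(0.000252/0.0055) = +0.040 V.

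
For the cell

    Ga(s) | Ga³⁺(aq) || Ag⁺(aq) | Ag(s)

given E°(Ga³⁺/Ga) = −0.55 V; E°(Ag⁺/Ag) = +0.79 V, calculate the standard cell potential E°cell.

+1.34 V

By convention the left-hand electrode in cell notation is the anode (oxidation) and the right-hand electrode is the cathode (reduction).
E°cell = E°(right) − E°(left) = +0.79 − (−0.55) = +1.34 V.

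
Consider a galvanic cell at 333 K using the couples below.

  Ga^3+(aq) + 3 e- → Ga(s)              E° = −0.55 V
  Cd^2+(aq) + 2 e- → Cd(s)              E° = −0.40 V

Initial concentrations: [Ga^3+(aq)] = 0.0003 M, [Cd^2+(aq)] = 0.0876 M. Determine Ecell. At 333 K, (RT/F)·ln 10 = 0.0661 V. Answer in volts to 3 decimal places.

The Cd²⁺/Cd couple has the more positive E°, so it is the cathode; Ga³⁺/Ga is the anode.
E°cell = −0.40 − (−0.55) = +0.15 V, with n = 6 electrons transferred.
For the overall reaction 3 Cd^2+(aq) + 2 Ga(s) → 3 Cd(s) + 2 Ga^3+(aq), Q = [Ga^3+(aq)]^2 / [Cd^2+(aq)]^3 = 0.000134, giving log Q = −3.873.
Applying E = E° − (RT ln10/nF)·log Q gives +0.15 − (0.0661/6)(−3.873) = +0.193 V.

+0.193 V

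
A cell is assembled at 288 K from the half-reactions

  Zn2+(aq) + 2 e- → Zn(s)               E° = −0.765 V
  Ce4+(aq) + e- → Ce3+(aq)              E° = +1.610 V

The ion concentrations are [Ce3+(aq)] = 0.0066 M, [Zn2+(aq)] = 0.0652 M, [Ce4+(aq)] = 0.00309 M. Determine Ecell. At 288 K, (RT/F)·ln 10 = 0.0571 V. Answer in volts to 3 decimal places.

Since E°(Ce⁴⁺/Ce³⁺) > E°(Zn²⁺/Zn), Ce⁴⁺/Ce³⁺ serves as the cathode.
The standard potential is +1.610 − (−0.765) = +2.375 V and the balanced reaction transfers n = 2 electrons.
For the overall reaction 2 Ce4+(aq) + Zn(s) → 2 Ce3+(aq) + Zn2+(aq), Q = ([Ce3+(aq)]^2·[Zn2+(aq)]) / [Ce4+(aq)]^2 = 0.297, giving log Q = −0.527.
By the Nernst equation, E = +2.375 − (0.0571/2)·(−0.527) = +2.390 V.

+2.390 V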